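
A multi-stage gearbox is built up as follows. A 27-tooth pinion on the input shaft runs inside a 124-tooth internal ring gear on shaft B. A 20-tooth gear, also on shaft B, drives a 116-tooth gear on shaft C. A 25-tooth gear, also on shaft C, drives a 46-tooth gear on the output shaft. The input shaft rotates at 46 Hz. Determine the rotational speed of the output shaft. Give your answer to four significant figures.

0.9385 Hz

internal gear 124/27 = 4.5926 → 46/4.5926 = 10.016 Hz
gear mesh 116/20 = 5.8 → 10.016/5.8 = 1.7269 Hz
gear mesh 46/25 = 1.84 → 1.7269/1.84 = 0.93854 Hz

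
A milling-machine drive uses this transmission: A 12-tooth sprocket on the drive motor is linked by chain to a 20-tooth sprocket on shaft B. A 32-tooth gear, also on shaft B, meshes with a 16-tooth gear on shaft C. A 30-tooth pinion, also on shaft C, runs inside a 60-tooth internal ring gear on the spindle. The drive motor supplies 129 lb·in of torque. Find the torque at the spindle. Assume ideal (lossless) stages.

215 lb·in

Chain: ratio = 20/12 = 1.6667; torque at shaft B = 129 × 1.6667 = 215 lb·in.
Gear mesh: ratio = 16/32 = 0.5; torque at shaft C = 215 × 0.5 = 107.5 lb·in.
Internal gear: ratio = 60/30 = 2; torque at the spindle = 107.5 × 2 = 215 lb·in.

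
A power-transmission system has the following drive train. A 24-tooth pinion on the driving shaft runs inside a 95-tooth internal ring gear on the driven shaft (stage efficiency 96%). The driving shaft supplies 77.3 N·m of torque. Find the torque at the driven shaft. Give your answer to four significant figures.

293.7 N·m

After the internal gear (95/24): 77.3 × 3.9583 × 0.96 = 293.74 N·m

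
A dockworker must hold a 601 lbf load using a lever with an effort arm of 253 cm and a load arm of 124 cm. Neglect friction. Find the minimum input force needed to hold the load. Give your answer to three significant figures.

Lever MA = effort arm / load arm = 253/124 = 2.0403.
Effort = load / MA = 601 / 2.0403 = 294.56 lbf.

295 lbf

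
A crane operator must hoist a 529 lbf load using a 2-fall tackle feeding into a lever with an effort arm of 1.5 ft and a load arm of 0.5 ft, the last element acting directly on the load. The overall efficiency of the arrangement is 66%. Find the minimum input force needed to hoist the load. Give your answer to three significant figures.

134 lbf

Block-and-tackle MA = number of supporting rope parts = 2.
Lever MA = effort arm / load arm = 1.5/0.5 = 3.
Combined ideal MA = 2 × 3 = 6.
Actual MA = 6 × 0.66 = 3.96.
Effort = load / actual MA = 529 / 3.96 = 133.59 lbf.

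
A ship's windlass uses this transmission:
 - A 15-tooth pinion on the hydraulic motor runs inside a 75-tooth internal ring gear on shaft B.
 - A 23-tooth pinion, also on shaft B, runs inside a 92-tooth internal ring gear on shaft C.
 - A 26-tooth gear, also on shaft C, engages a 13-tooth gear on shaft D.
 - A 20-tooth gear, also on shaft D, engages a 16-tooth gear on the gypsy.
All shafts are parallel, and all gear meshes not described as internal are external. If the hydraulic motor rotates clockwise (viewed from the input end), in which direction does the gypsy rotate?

clockwise

the hydraulic motor → shaft B: internal mesh, same direction → CW.
shaft B → shaft C: internal mesh, same direction → CW.
shaft C → shaft D: external mesh, 1 reversal → CCW.
shaft D → the gypsy: external mesh, 1 reversal → CW.
2 reversals in total — an even number — so the gypsy turns the same way as the hydraulic motor.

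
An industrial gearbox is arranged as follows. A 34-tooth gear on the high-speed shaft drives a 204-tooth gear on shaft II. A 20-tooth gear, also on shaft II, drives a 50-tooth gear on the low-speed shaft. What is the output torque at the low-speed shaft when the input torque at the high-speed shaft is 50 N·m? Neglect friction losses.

750 N·m

Gear mesh: ratio = 204/34 = 6; torque at shaft II = 50 × 6 = 300 N·m.
Gear mesh: ratio = 50/20 = 2.5; torque at the low-speed shaft = 300 × 2.5 = 750 N·m.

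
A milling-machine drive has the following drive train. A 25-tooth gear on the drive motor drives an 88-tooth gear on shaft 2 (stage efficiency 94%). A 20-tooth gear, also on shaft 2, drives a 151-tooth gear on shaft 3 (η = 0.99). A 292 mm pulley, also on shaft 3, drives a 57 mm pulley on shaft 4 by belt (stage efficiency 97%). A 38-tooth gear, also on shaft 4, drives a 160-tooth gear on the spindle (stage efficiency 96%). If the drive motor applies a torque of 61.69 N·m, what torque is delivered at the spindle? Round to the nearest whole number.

After the gear mesh (88/25): 61.69 × 3.52 × 0.94 = 204.12 N·m
After the gear mesh (151/20): 204.12 × 7.55 × 0.99 = 1525.7 N·m
After the belt (57/292): 1525.7 × 0.19521 × 0.97 = 288.89 N·m
After the gear mesh (160/38): 288.89 × 4.2105 × 0.96 = 1167.7 N·m

1168 N·m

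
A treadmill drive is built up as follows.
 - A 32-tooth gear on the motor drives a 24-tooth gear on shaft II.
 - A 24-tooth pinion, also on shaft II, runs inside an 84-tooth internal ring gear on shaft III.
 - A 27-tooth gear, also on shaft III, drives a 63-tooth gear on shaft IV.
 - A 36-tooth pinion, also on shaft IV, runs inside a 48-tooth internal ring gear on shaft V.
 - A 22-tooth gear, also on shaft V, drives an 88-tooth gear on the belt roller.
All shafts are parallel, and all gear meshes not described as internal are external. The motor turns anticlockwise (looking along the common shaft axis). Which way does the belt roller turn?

the motor → shaft II: external mesh, 1 reversal → CW.
shaft II → shaft III: internal mesh, same direction → CW.
shaft III → shaft IV: external mesh, 1 reversal → CCW.
shaft IV → shaft V: internal mesh, same direction → CCW.
shaft V → the belt roller: external mesh, 1 reversal → CW.
3 reversals in total — an odd number — so the belt roller turns opposite to the motor.

clockwise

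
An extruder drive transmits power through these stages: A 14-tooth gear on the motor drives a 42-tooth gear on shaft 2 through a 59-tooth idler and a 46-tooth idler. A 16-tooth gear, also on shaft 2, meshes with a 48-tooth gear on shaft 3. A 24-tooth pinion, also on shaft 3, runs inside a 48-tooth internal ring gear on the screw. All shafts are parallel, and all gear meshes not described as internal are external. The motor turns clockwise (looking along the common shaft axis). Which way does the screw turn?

the motor → shaft 2: driver → idler → idler → driven is 3 external meshes, 3 reversals → CCW.
shaft 2 → shaft 3: external mesh, 1 reversal → CW.
shaft 3 → the screw: internal mesh, same direction → CW.
4 reversals in total — an even number — so the screw turns the same way as the motor.

clockwise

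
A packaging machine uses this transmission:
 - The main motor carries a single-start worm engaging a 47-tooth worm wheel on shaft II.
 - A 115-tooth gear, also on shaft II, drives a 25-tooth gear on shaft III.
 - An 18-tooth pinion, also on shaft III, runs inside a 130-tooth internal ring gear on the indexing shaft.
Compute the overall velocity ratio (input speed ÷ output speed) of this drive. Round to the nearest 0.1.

Each stage contributes driven/driver: worm 47/1 = 47, gear mesh 25/115 = 0.21739, internal gear 130/18 = 7.2222.
Overall: 47 × 0.21739 × 7.2222 = 73.792.

73.8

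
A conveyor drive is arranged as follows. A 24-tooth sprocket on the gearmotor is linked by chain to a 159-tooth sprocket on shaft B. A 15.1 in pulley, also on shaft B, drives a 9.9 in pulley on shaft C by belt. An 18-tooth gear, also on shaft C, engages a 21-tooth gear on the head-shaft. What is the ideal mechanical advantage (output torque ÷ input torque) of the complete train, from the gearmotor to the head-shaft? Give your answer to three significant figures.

5.07

Each stage contributes driven/driver: chain 159/24 = 6.625, belt 9.9/15.1 = 0.65563, gear mesh 21/18 = 1.1667.
Overall: 6.625 × 0.65563 × 1.1667 = 5.0675.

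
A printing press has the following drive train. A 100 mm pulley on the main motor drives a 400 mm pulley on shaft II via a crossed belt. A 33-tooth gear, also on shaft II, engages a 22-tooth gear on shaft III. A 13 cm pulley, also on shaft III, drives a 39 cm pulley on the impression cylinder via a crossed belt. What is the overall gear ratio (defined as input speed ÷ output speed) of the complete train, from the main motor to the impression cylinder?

8

Each stage contributes driven/driver: belt 400/100 = 4, gear mesh 22/33 = 0.66667, belt 39/13 = 3.
Overall: 4 × 0.66667 × 3 = 8.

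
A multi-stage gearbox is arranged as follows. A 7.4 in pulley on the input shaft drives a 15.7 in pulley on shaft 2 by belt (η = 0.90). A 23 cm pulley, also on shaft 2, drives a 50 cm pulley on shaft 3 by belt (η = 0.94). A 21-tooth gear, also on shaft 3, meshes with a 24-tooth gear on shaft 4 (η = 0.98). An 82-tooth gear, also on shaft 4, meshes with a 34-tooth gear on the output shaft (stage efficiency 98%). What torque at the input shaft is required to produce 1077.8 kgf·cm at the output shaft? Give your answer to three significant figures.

Overall ratio R = 2.1216 × 2.1739 × 1.1429 × 0.41463 = 2.1856; overall efficiency η = 0.90 × 0.94 × 0.98 × 0.98 = 0.8125.
Input torque = output torque / (R × η) = 1077.8 / (2.1856 × 0.8125) = 606.94 kgf·cm.

607 kgf·cm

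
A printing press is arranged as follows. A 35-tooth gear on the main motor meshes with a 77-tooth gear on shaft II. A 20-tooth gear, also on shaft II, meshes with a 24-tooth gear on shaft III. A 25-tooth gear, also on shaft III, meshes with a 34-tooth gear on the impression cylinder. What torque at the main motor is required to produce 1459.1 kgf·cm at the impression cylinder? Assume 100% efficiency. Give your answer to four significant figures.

406.4 kgf·cm

Overall ratio R = 2.2 × 1.2 × 1.36 = 3.5904.
Input torque = output torque / R = 1459.1 / 3.5904 = 406.39 kgf·cm.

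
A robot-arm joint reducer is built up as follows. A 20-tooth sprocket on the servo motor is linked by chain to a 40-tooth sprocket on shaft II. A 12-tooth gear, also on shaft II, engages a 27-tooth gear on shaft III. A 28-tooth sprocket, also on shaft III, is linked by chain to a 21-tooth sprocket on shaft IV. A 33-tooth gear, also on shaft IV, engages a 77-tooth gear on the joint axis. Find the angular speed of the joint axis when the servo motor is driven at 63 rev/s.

8 rev/s

Chain: ratio = 40/20 = 2, so shaft II turns at 63 / 2 = 31.5 rev/s.
Gear mesh: ratio = 27/12 = 2.25, so shaft III turns at 31.5 / 2.25 = 14 rev/s.
Chain: ratio = 21/28 = 0.75, so shaft IV turns at 14 / 0.75 = 18.667 rev/s.
Gear mesh: ratio = 77/33 = 2.3333, so the joint axis turns at 18.667 / 2.3333 = 8 rev/s.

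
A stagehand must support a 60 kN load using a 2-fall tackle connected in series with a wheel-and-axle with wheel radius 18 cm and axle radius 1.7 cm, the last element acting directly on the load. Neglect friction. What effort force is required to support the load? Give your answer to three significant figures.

2.83 kN

Block-and-tackle MA = number of supporting rope parts = 2.
Wheel-and-axle MA = R/r = 18/1.7 = 10.588.
Combined ideal MA = 2 × 10.588 = 21.176.
Effort = load / MA = 60 / 21.176 = 2.8333 kN.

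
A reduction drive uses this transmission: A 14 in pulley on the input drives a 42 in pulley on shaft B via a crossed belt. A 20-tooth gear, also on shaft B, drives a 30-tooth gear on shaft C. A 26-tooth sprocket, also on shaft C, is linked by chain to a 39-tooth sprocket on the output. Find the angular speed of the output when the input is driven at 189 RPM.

28 RPM

the input → shaft B (belt, 42/14): 189 ÷ 3 = 63 RPM
shaft B → shaft C (gear mesh, 30/20): 63 ÷ 1.5 = 42 RPM
shaft C → the output (chain, 39/26): 42 ÷ 1.5 = 28 RPM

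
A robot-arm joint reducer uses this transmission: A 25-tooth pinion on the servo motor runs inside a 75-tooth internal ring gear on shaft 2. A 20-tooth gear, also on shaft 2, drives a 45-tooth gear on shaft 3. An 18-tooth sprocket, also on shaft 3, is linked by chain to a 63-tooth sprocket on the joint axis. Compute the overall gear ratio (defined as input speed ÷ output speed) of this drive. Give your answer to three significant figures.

23.6

Each stage contributes driven/driver: internal gear 75/25 = 3, gear mesh 45/20 = 2.25, chain 63/18 = 3.5.
Overall: 3 × 2.25 × 3.5 = 23.625.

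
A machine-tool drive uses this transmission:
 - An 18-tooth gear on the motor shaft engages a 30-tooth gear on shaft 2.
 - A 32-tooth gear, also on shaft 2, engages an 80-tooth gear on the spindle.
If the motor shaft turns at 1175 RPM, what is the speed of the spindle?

Gear mesh: ratio = 30/18 = 1.6667, so shaft 2 turns at 1175 / 1.6667 = 705 RPM.
Gear mesh: ratio = 80/32 = 2.5, so the spindle turns at 705 / 2.5 = 282 RPM.

282 RPM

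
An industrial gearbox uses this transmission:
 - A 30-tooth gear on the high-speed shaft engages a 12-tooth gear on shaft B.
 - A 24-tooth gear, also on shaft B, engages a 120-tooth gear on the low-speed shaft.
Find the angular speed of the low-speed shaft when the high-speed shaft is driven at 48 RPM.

the high-speed shaft → shaft B (gear mesh, 12/30): 48 ÷ 0.4 = 120 RPM
shaft B → the low-speed shaft (gear mesh, 120/24): 120 ÷ 5 = 24 RPM

24 RPM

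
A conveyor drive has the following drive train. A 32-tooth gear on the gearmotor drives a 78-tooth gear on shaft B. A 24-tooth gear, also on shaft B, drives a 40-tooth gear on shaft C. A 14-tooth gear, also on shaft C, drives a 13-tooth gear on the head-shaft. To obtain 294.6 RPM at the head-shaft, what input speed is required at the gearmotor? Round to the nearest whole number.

1111 RPM

Overall ratio R = 2.4375 × 1.6667 × 0.92857 = 3.7723.
Required input speed = output speed × R = 294.6 × 3.7723 = 1111.3 RPM.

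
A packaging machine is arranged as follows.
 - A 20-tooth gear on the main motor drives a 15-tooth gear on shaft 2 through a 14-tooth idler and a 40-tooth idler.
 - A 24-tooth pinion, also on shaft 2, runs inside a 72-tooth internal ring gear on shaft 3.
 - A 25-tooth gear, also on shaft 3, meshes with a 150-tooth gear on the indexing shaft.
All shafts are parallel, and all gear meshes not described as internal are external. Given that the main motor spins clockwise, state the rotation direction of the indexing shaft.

the main motor → shaft 2: driver → idler → idler → driven is 3 external meshes, 3 reversals → CCW.
shaft 2 → shaft 3: internal mesh, same direction → CCW.
shaft 3 → the indexing shaft: external mesh, 1 reversal → CW.
4 reversals in total — an even number — so the indexing shaft turns the same way as the main motor.

clockwise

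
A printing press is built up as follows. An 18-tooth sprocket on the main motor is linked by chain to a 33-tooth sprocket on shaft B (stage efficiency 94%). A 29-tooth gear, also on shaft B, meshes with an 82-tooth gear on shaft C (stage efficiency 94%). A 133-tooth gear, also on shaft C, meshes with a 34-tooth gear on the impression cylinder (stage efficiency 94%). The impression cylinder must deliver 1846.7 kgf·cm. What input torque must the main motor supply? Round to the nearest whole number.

Overall ratio R = 1.8333 × 2.8276 × 0.25564 = 1.3252; overall efficiency η = 0.94 × 0.94 × 0.94 = 0.8306.
Input torque = output torque / (R × η) = 1846.7 / (1.3252 × 0.8306) = 1677.8 kgf·cm.

1678 kgf·cm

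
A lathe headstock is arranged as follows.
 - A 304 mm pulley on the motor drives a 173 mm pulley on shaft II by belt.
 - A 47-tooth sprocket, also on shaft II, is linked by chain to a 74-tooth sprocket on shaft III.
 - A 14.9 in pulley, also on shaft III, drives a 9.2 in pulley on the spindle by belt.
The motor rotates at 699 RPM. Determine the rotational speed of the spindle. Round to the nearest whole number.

Belt: ratio = 173/304 = 0.56908, so shaft II turns at 699 / 0.56908 = 1228.3 RPM.
Chain: ratio = 74/47 = 1.5745, so shaft III turns at 1228.3 / 1.5745 = 780.14 RPM.
Belt: ratio = 9.2/14.9 = 0.61745, so the spindle turns at 780.14 / 0.61745 = 1263.5 RPM.

1263 RPM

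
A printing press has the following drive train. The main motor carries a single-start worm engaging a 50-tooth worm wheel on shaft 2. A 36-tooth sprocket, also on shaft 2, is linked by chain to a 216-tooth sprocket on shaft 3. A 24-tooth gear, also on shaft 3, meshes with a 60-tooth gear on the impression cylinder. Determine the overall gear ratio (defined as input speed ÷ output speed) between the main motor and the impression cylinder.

Each stage contributes driven/driver: worm 50/1 = 50, chain 216/36 = 6, gear mesh 60/24 = 2.5.
Overall: 50 × 6 × 2.5 = 750.

750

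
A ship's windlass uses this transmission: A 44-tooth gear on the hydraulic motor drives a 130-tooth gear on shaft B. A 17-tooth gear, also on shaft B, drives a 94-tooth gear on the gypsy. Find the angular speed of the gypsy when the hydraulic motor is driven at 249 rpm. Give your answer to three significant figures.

15.2 rpm

the hydraulic motor → shaft B (gear mesh, 130/44): 249 ÷ 2.9545 = 84.277 rpm
shaft B → the gypsy (gear mesh, 94/17): 84.277 ÷ 5.5294 = 15.242 rpm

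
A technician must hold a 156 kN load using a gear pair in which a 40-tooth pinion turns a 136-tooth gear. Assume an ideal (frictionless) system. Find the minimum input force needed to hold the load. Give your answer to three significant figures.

Gear pair MA = 136/40 = 3.4.
Effort = load / MA = 156 / 3.4 = 45.882 kN.

45.9 kN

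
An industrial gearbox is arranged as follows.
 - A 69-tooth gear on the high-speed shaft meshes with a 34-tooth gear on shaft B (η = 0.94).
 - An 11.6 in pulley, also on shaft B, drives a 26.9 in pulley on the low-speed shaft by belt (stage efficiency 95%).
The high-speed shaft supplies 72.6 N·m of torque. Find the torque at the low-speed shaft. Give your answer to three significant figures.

74.1 N·m

gear mesh 34/69 = 0.49275 → τ = 72.6·0.49275·0.94 = 33.627 N·m
belt 26.9/11.6 = 2.319 → τ = 33.627·2.319·0.95 = 74.082 N·m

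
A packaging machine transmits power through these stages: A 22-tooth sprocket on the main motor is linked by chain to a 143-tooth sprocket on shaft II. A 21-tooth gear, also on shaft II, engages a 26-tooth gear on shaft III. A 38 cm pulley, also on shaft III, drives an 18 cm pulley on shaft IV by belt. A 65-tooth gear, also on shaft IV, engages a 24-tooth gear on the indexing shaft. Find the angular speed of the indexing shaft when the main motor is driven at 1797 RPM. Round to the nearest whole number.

Chain: ratio = 143/22 = 6.5, so shaft II turns at 1797 / 6.5 = 276.46 RPM.
Gear mesh: ratio = 26/21 = 1.2381, so shaft III turns at 276.46 / 1.2381 = 223.3 RPM.
Belt: ratio = 18/38 = 0.47368, so shaft IV turns at 223.3 / 0.47368 = 471.4 RPM.
Gear mesh: ratio = 24/65 = 0.36923, so the indexing shaft turns at 471.4 / 0.36923 = 1276.7 RPM.

1277 RPM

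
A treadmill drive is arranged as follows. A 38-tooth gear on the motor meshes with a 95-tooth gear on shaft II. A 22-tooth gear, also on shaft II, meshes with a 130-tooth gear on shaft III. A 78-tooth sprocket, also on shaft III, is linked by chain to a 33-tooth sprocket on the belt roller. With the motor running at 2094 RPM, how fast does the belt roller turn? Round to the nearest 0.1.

Gear mesh: ratio = 95/38 = 2.5, so shaft II turns at 2094 / 2.5 = 837.6 RPM.
Gear mesh: ratio = 130/22 = 5.9091, so shaft III turns at 837.6 / 5.9091 = 141.75 RPM.
Chain: ratio = 33/78 = 0.42308, so the belt roller turns at 141.75 / 0.42308 = 335.04 RPM.

335.0 RPM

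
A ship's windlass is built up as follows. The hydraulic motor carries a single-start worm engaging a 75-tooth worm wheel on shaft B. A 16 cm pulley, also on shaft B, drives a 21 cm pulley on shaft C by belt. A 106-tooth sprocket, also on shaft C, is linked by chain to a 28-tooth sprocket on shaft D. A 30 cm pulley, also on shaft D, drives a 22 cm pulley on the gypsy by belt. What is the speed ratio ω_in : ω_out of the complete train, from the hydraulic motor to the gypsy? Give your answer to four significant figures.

19.07

Each stage contributes driven/driver: worm 75/1 = 75, belt 21/16 = 1.3125, chain 28/106 = 0.26415, belt 22/30 = 0.73333.
Overall: 75 × 1.3125 × 0.26415 × 0.73333 = 19.068.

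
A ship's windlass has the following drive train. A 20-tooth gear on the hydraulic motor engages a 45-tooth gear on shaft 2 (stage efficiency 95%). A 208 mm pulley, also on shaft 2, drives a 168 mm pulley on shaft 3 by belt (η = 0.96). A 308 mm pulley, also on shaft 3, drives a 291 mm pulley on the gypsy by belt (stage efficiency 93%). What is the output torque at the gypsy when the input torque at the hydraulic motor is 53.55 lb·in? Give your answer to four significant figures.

77.98 lb·in

Gear mesh: ratio = 45/20 = 2.25; torque at shaft 2 = 53.55 × 2.25 × 0.95 = 114.46 lb·in.
Belt: ratio = 168/208 = 0.80769; torque at shaft 3 = 114.46 × 0.80769 × 0.96 = 88.753 lb·in.
Belt: ratio = 291/308 = 0.94481; torque at the gypsy = 88.753 × 0.94481 × 0.93 = 77.984 lb·in.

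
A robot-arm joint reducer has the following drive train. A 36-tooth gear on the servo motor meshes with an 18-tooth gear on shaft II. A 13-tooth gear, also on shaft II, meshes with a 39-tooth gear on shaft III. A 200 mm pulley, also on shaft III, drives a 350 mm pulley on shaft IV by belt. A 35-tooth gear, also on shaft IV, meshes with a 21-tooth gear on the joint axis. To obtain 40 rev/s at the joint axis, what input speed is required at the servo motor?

Overall ratio R = 0.5 × 3 × 1.75 × 0.6 = 1.575.
Required input speed = output speed × R = 40 × 1.575 = 63 rev/s.

63 rev/s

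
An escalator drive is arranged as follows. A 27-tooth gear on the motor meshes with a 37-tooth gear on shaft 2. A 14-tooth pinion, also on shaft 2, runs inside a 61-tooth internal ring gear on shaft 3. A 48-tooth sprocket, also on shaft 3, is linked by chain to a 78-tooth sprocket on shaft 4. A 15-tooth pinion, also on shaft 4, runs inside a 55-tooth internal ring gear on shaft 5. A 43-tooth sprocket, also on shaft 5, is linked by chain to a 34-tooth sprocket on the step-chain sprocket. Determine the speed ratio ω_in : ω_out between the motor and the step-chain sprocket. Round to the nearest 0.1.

28.1

Each stage contributes driven/driver: gear mesh 37/27 = 1.3704, internal gear 61/14 = 4.3571, chain 78/48 = 1.625, internal gear 55/15 = 3.6667, chain 34/43 = 0.7907.
Overall: 1.3704 × 4.3571 × 1.625 × 3.6667 × 0.7907 = 28.13.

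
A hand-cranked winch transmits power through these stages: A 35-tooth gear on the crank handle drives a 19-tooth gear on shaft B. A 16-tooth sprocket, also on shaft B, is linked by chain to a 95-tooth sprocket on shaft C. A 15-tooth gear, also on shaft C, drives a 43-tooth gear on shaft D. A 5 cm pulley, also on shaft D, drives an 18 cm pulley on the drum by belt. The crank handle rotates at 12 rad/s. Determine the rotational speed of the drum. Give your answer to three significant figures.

0.361 rad/s

Gear mesh: ratio = 19/35 = 0.54286, so shaft B turns at 12 / 0.54286 = 22.105 rad/s.
Chain: ratio = 95/16 = 5.9375, so shaft C turns at 22.105 / 5.9375 = 3.723 rad/s.
Gear mesh: ratio = 43/15 = 2.8667, so shaft D turns at 3.723 / 2.8667 = 1.2987 rad/s.
Belt: ratio = 18/5 = 3.6, so the drum turns at 1.2987 / 3.6 = 0.36076 rad/s.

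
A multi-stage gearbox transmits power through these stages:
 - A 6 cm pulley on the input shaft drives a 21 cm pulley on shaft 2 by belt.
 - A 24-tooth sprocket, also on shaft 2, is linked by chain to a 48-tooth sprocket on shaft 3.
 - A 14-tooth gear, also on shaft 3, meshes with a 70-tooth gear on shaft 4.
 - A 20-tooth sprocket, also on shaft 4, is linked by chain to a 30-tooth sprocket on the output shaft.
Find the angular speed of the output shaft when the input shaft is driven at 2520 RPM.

48 RPM

the input shaft → shaft 2 (belt, 21/6): 2520 ÷ 3.5 = 720 RPM
shaft 2 → shaft 3 (chain, 48/24): 720 ÷ 2 = 360 RPM
shaft 3 → shaft 4 (gear mesh, 70/14): 360 ÷ 5 = 72 RPM
shaft 4 → the output shaft (chain, 30/20): 72 ÷ 1.5 = 48 RPM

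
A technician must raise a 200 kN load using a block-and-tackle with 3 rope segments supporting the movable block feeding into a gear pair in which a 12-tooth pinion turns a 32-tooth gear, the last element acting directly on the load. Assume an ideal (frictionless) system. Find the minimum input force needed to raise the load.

Block-and-tackle MA = number of supporting rope parts = 3.
Gear pair MA = 32/12 = 2.6667.
Combined ideal MA = 3 × 2.6667 = 8.
Effort = load / MA = 200 / 8 = 25 kN.

25 kN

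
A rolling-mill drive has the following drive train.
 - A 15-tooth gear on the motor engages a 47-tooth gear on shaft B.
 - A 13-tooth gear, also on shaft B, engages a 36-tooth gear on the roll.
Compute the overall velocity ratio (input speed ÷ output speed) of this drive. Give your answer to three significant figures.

8.68

Each stage contributes driven/driver: gear mesh 47/15 = 3.1333, gear mesh 36/13 = 2.7692.
Overall: 3.1333 × 2.7692 = 8.6769.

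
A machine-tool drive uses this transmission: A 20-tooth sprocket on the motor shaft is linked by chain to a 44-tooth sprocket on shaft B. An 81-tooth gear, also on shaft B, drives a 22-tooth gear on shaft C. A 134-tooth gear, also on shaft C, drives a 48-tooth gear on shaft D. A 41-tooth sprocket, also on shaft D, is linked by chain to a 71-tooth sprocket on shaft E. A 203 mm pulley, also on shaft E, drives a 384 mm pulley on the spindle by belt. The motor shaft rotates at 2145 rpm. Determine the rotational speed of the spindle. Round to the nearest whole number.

3059 rpm

Chain: ratio = 44/20 = 2.2, so shaft B turns at 2145 / 2.2 = 975 rpm.
Gear mesh: ratio = 22/81 = 0.2716, so shaft C turns at 975 / 0.2716 = 3589.8 rpm.
Gear mesh: ratio = 48/134 = 0.35821, so shaft D turns at 3589.8 / 0.35821 = 10021 rpm.
Chain: ratio = 71/41 = 1.7317, so shaft E turns at 10021 / 1.7317 = 5787 rpm.
Belt: ratio = 384/203 = 1.8916, so the spindle turns at 5787 / 1.8916 = 3059.3 rpm.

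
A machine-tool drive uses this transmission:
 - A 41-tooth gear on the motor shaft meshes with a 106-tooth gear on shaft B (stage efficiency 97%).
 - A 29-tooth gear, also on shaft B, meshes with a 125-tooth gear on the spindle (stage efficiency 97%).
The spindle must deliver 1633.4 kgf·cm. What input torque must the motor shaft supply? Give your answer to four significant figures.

Overall ratio R = 2.5854 × 4.3103 = 11.144; overall efficiency η = 0.97 × 0.97 = 0.9409.
Input torque = output torque / (R × η) = 1633.4 / (11.144 × 0.9409) = 155.78 kgf·cm.

155.8 kgf·cm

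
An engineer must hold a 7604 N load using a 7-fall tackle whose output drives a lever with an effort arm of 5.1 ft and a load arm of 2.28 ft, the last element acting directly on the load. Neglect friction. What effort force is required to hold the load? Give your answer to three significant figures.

Block-and-tackle MA = number of supporting rope parts = 7.
Lever MA = effort arm / load arm = 5.1/2.28 = 2.2368.
Combined ideal MA = 7 × 2.2368 = 15.658.
Effort = load / MA = 7604 / 15.658 = 485.63 N.

486 N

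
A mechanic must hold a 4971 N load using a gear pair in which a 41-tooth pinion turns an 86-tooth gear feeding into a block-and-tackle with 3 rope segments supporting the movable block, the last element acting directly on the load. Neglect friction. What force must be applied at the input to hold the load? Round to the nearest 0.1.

790.0 N

Gear pair MA = 86/41 = 2.0976.
Block-and-tackle MA = number of supporting rope parts = 3.
Combined ideal MA = 2.0976 × 3 = 6.2927.
Effort = load / MA = 4971 / 6.2927 = 789.97 N.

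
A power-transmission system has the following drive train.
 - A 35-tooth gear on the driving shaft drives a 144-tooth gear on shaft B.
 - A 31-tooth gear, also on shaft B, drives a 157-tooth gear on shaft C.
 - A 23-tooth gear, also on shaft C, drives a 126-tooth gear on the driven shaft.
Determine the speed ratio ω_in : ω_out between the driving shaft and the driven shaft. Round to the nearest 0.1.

Each stage contributes driven/driver: gear mesh 144/35 = 4.1143, gear mesh 157/31 = 5.0645, gear mesh 126/23 = 5.4783.
Overall: 4.1143 × 5.0645 × 5.4783 = 114.15.

114.1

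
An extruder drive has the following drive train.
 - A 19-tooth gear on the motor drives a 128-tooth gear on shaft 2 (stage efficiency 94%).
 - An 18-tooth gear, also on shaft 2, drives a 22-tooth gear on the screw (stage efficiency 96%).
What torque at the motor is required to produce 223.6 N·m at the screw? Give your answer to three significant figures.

Overall ratio R = 6.7368 × 1.2222 = 8.2339; overall efficiency η = 0.94 × 0.96 = 0.9024.
Input torque = output torque / (R × η) = 223.6 / (8.2339 × 0.9024) = 30.093 N·m.

30.1 N·m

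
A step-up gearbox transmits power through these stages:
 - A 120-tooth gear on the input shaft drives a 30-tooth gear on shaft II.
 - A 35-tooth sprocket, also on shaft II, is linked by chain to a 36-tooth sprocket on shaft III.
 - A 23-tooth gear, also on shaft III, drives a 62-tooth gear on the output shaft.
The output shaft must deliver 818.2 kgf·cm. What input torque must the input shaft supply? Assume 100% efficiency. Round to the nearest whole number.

Overall ratio R = 0.25 × 1.0286 × 2.6957 = 0.69317.
Input torque = output torque / R = 818.2 / 0.69317 = 1180.4 kgf·cm.

1180 kgf·cm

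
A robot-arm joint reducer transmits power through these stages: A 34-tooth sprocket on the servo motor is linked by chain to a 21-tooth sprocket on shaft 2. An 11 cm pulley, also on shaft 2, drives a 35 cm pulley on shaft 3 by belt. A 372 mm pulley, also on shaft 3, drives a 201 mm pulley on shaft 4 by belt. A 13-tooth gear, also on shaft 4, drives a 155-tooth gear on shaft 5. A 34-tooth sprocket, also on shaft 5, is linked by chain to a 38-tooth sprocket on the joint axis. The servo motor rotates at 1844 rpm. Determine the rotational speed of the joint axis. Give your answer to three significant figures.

Chain: ratio = 21/34 = 0.61765, so shaft 2 turns at 1844 / 0.61765 = 2985.5 rpm.
Belt: ratio = 35/11 = 3.1818, so shaft 3 turns at 2985.5 / 3.1818 = 938.31 rpm.
Belt: ratio = 201/372 = 0.54032, so shaft 4 turns at 938.31 / 0.54032 = 1736.6 rpm.
Gear mesh: ratio = 155/13 = 11.923, so shaft 5 turns at 1736.6 / 11.923 = 145.65 rpm.
Chain: ratio = 38/34 = 1.1176, so the joint axis turns at 145.65 / 1.1176 = 130.32 rpm.

130 rpm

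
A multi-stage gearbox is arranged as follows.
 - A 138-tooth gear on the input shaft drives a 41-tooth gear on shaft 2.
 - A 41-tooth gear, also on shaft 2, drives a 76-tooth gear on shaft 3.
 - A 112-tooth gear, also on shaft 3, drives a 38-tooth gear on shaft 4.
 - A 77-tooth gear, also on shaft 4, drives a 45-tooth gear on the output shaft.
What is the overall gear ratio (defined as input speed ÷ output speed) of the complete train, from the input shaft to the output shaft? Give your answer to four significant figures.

0.1092

Each stage contributes driven/driver: gear mesh 41/138 = 0.2971, gear mesh 76/41 = 1.8537, gear mesh 38/112 = 0.33929, gear mesh 45/77 = 0.58442.
Overall: 0.2971 × 1.8537 × 0.33929 × 0.58442 = 0.1092.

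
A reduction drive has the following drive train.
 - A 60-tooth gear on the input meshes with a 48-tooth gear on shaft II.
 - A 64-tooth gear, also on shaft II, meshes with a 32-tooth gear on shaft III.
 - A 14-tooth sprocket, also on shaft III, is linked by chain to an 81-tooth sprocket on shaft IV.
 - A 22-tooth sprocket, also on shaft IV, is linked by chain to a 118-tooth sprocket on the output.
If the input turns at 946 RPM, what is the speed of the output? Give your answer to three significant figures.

76.2 RPM

gear mesh 48/60 = 0.8 → 946/0.8 = 1182.5 RPM
gear mesh 32/64 = 0.5 → 1182.5/0.5 = 2365 RPM
chain 81/14 = 5.7857 → 2365/5.7857 = 408.77 RPM
chain 118/22 = 5.3636 → 408.77/5.3636 = 76.211 RPM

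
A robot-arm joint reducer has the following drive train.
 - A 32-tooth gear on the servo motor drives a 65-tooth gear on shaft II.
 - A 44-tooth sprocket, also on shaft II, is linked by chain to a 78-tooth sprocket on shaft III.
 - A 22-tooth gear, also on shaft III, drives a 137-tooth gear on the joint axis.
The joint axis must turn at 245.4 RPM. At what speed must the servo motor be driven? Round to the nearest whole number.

5503 RPM

Overall ratio R = 2.0312 × 1.7727 × 6.2273 = 22.423.
Required input speed = output speed × R = 245.4 × 22.423 = 5502.7 RPM.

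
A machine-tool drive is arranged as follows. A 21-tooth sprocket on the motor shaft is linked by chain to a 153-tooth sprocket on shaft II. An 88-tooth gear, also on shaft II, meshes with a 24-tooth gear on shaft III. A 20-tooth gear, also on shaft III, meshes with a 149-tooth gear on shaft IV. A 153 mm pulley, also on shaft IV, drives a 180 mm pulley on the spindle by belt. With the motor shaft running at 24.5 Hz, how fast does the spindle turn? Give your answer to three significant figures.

1.41 Hz

the motor shaft → shaft II (chain, 153/21): 24.5 ÷ 7.2857 = 3.3627 Hz
shaft II → shaft III (gear mesh, 24/88): 3.3627 ÷ 0.27273 = 12.33 Hz
shaft III → shaft IV (gear mesh, 149/20): 12.33 ÷ 7.45 = 1.655 Hz
shaft IV → the spindle (belt, 180/153): 1.655 ÷ 1.1765 = 1.4068 Hz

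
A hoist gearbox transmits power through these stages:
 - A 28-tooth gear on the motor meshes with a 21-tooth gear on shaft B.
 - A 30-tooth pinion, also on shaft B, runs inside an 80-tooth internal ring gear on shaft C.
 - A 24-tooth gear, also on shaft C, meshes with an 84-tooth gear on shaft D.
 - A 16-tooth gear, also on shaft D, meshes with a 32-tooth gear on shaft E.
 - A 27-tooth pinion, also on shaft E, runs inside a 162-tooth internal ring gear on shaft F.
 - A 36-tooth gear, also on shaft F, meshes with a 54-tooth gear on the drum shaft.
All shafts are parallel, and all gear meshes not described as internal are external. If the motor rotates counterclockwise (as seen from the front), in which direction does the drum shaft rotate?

counterclockwise

the motor → shaft B: external mesh, 1 reversal → CW.
shaft B → shaft C: internal mesh, same direction → CW.
shaft C → shaft D: external mesh, 1 reversal → CCW.
shaft D → shaft E: external mesh, 1 reversal → CW.
shaft E → shaft F: internal mesh, same direction → CW.
shaft F → the drum shaft: external mesh, 1 reversal → CCW.
4 reversals in total — an even number — so the drum shaft turns the same way as the motor.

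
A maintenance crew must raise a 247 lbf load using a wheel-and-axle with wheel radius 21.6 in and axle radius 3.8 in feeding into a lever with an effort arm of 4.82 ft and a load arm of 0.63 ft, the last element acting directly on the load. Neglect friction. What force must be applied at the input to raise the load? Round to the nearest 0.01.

5.68 lbf

Wheel-and-axle MA = R/r = 21.6/3.8 = 5.6842.
Lever MA = effort arm / load arm = 4.82/0.63 = 7.6508.
Combined ideal MA = 5.6842 × 7.6508 = 43.489.
Effort = load / MA = 247 / 43.489 = 5.6796 lbf.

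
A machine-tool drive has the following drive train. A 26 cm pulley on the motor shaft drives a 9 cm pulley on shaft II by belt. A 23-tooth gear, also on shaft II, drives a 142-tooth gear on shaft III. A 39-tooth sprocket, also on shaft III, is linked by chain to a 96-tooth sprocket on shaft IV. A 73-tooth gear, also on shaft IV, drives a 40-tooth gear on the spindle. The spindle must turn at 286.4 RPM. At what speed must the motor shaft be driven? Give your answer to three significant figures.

826 RPM

Overall ratio R = 0.34615 × 6.1739 × 2.4615 × 0.54795 = 2.8825.
Required input speed = output speed × R = 286.4 × 2.8825 = 825.56 RPM.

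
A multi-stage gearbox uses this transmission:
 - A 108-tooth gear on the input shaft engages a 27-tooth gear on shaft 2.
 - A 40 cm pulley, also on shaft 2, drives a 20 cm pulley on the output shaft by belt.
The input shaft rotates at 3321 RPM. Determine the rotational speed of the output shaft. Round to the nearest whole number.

26568 RPM

the input shaft → shaft 2 (gear mesh, 27/108): 3321 ÷ 0.25 = 13284 RPM
shaft 2 → the output shaft (belt, 20/40): 13284 ÷ 0.5 = 26568 RPM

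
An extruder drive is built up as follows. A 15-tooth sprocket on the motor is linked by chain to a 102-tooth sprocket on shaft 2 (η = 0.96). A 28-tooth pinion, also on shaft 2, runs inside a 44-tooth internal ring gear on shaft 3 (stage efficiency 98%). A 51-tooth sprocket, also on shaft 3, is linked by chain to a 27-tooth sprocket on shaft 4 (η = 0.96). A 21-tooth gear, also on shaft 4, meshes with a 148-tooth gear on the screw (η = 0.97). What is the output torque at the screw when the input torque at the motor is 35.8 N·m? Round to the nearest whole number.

1250 N·m

After the chain (102/15): 35.8 × 6.8 × 0.96 = 233.7 N·m
After the internal gear (44/28): 233.7 × 1.5714 × 0.98 = 359.9 N·m
After the chain (27/51): 359.9 × 0.52941 × 0.96 = 182.91 N·m
After the gear mesh (148/21): 182.91 × 7.0476 × 0.97 = 1250.4 N·m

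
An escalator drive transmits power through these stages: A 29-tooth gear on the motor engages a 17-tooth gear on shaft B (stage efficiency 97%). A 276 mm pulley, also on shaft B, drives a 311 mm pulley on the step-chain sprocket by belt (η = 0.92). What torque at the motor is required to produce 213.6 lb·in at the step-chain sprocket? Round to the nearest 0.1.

Overall ratio R = 0.58621 × 1.1268 = 0.66054; overall efficiency η = 0.97 × 0.92 = 0.8924.
Input torque = output torque / (R × η) = 213.6 / (0.66054 × 0.8924) = 362.36 lb·in.

362.4 lb·in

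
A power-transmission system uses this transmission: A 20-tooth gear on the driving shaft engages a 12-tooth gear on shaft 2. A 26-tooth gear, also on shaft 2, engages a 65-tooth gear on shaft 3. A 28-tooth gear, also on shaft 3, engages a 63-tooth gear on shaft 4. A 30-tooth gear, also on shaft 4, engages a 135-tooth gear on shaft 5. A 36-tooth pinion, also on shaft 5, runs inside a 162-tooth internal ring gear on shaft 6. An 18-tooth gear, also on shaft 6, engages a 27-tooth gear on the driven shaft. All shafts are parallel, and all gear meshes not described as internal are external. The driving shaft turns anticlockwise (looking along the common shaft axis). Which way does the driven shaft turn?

the driving shaft → shaft 2: external mesh, 1 reversal → CW.
shaft 2 → shaft 3: external mesh, 1 reversal → CCW.
shaft 3 → shaft 4: external mesh, 1 reversal → CW.
shaft 4 → shaft 5: external mesh, 1 reversal → CCW.
shaft 5 → shaft 6: internal mesh, same direction → CCW.
shaft 6 → the driven shaft: external mesh, 1 reversal → CW.
5 reversals in total — an odd number — so the driven shaft turns opposite to the driving shaft.

clockwise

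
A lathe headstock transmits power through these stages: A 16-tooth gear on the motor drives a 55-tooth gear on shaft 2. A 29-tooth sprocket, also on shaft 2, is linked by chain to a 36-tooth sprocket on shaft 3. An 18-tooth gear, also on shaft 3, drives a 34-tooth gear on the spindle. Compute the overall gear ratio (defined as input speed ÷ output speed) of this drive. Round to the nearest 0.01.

Each stage contributes driven/driver: gear mesh 55/16 = 3.4375, chain 36/29 = 1.2414, gear mesh 34/18 = 1.8889.
Overall: 3.4375 × 1.2414 × 1.8889 = 8.0603.

8.06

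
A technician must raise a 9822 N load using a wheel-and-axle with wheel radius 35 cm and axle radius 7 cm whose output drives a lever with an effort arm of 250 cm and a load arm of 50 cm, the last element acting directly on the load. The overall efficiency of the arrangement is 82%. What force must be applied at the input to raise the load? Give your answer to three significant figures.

479 N

Wheel-and-axle MA = R/r = 35/7 = 5.
Lever MA = effort arm / load arm = 250/50 = 5.
Combined ideal MA = 5 × 5 = 25.
Actual MA = 25 × 0.82 = 20.5.
Effort = load / actual MA = 9822 / 20.5 = 479.12 N.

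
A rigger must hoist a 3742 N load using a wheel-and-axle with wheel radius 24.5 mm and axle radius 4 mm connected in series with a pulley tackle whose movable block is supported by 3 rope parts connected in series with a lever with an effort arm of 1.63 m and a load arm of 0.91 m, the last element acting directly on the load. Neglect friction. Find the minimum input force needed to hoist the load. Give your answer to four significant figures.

113.7 N

Wheel-and-axle MA = R/r = 24.5/4 = 6.125.
Block-and-tackle MA = number of supporting rope parts = 3.
Lever MA = effort arm / load arm = 1.63/0.91 = 1.7912.
Combined ideal MA = 6.125 × 3 × 1.7912 = 32.913.
Effort = load / MA = 3742 / 32.913 = 113.69 N.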